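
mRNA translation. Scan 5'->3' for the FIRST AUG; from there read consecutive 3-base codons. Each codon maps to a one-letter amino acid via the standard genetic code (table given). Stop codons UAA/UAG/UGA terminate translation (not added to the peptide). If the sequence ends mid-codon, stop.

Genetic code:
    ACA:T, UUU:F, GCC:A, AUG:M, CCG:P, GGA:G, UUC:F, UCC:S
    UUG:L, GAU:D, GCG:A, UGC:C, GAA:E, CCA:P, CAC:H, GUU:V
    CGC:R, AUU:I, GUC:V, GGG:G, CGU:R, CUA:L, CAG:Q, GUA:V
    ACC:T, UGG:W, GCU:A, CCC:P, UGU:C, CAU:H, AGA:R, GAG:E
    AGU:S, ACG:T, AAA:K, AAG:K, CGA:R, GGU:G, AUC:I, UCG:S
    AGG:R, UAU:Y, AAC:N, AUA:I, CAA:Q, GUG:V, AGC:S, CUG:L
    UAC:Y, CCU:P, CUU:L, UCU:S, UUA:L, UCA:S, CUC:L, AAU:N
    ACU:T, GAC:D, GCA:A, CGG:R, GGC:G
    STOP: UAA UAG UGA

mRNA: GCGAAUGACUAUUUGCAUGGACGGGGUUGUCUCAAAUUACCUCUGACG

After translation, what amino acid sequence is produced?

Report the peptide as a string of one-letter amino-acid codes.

Answer: MTICMDGVVSNYL

Derivation:
start AUG at pos 4
pos 4: AUG -> M; peptide=M
pos 7: ACU -> T; peptide=MT
pos 10: AUU -> I; peptide=MTI
pos 13: UGC -> C; peptide=MTIC
pos 16: AUG -> M; peptide=MTICM
pos 19: GAC -> D; peptide=MTICMD
pos 22: GGG -> G; peptide=MTICMDG
pos 25: GUU -> V; peptide=MTICMDGV
pos 28: GUC -> V; peptide=MTICMDGVV
pos 31: UCA -> S; peptide=MTICMDGVVS
pos 34: AAU -> N; peptide=MTICMDGVVSN
pos 37: UAC -> Y; peptide=MTICMDGVVSNY
pos 40: CUC -> L; peptide=MTICMDGVVSNYL
pos 43: UGA -> STOP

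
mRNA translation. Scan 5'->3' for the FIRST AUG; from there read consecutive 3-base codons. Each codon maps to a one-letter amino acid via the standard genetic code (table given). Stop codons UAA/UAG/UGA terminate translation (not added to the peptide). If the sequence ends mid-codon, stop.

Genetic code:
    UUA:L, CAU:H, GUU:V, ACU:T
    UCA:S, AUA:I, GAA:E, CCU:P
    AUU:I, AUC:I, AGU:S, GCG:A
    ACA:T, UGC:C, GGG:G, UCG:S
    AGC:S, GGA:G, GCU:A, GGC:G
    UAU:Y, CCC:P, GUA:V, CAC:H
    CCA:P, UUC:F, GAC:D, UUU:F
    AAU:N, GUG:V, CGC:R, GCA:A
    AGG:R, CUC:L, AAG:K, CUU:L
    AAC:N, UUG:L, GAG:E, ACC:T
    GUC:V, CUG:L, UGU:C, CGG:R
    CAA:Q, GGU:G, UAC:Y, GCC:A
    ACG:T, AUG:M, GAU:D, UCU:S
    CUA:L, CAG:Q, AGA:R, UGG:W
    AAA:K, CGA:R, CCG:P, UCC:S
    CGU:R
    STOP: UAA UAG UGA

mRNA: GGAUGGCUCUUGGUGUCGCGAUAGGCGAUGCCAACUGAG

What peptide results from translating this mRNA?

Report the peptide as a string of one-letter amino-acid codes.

start AUG at pos 2
pos 2: AUG -> M; peptide=M
pos 5: GCU -> A; peptide=MA
pos 8: CUU -> L; peptide=MAL
pos 11: GGU -> G; peptide=MALG
pos 14: GUC -> V; peptide=MALGV
pos 17: GCG -> A; peptide=MALGVA
pos 20: AUA -> I; peptide=MALGVAI
pos 23: GGC -> G; peptide=MALGVAIG
pos 26: GAU -> D; peptide=MALGVAIGD
pos 29: GCC -> A; peptide=MALGVAIGDA
pos 32: AAC -> N; peptide=MALGVAIGDAN
pos 35: UGA -> STOP

Answer: MALGVAIGDAN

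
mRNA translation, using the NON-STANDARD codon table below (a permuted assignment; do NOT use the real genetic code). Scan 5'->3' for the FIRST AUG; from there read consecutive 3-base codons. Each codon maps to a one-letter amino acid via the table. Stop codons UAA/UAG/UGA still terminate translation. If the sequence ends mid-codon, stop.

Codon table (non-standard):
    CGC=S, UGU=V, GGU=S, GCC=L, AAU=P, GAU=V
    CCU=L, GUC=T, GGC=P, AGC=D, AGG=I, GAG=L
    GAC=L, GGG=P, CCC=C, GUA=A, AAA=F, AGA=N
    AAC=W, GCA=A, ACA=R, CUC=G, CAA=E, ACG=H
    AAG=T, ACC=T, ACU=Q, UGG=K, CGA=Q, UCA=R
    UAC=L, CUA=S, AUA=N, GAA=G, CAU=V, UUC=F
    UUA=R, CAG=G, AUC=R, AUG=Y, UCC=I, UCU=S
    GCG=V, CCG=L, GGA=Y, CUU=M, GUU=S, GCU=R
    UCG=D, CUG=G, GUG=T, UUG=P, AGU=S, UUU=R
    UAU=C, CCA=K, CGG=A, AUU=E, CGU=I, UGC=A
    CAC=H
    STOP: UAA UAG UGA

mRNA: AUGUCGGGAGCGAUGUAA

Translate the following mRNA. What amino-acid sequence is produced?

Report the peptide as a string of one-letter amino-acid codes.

Answer: YDYVY

Derivation:
start AUG at pos 0
pos 0: AUG -> Y; peptide=Y
pos 3: UCG -> D; peptide=YD
pos 6: GGA -> Y; peptide=YDY
pos 9: GCG -> V; peptide=YDYV
pos 12: AUG -> Y; peptide=YDYVY
pos 15: UAA -> STOP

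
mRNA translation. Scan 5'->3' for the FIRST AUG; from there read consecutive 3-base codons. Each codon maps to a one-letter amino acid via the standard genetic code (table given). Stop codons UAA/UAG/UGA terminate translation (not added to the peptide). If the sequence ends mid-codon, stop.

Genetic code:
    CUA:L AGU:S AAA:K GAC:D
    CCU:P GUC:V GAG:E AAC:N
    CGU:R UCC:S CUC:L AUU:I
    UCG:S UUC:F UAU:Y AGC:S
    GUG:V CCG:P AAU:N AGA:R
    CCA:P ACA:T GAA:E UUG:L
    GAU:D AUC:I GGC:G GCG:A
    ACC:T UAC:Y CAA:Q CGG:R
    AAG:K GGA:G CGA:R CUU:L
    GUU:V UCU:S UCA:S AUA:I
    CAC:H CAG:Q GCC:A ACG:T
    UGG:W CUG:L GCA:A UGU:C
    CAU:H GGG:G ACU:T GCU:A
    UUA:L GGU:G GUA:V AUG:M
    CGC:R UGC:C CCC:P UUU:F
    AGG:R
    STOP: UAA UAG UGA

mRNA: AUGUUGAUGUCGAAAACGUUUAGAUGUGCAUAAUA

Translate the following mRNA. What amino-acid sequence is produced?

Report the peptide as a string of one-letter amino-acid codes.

start AUG at pos 0
pos 0: AUG -> M; peptide=M
pos 3: UUG -> L; peptide=ML
pos 6: AUG -> M; peptide=MLM
pos 9: UCG -> S; peptide=MLMS
pos 12: AAA -> K; peptide=MLMSK
pos 15: ACG -> T; peptide=MLMSKT
pos 18: UUU -> F; peptide=MLMSKTF
pos 21: AGA -> R; peptide=MLMSKTFR
pos 24: UGU -> C; peptide=MLMSKTFRC
pos 27: GCA -> A; peptide=MLMSKTFRCA
pos 30: UAA -> STOP

Answer: MLMSKTFRCA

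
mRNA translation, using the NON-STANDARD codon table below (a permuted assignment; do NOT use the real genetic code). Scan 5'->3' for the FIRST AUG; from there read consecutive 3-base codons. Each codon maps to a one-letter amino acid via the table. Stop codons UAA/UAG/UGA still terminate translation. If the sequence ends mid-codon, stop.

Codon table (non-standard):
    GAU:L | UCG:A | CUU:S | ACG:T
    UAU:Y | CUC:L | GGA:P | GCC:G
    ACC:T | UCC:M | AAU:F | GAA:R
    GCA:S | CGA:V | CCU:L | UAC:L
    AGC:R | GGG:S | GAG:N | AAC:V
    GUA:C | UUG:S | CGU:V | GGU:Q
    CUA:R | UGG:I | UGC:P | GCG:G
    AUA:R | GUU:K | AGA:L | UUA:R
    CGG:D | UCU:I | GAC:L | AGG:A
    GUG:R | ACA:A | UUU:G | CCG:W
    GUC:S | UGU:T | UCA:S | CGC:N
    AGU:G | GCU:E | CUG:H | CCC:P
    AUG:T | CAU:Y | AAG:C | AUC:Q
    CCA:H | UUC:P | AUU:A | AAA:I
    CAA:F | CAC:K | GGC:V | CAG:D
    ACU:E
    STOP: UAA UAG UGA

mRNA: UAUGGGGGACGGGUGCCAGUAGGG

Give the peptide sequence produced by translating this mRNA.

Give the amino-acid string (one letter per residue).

Answer: TSLSPD

Derivation:
start AUG at pos 1
pos 1: AUG -> T; peptide=T
pos 4: GGG -> S; peptide=TS
pos 7: GAC -> L; peptide=TSL
pos 10: GGG -> S; peptide=TSLS
pos 13: UGC -> P; peptide=TSLSP
pos 16: CAG -> D; peptide=TSLSPD
pos 19: UAG -> STOP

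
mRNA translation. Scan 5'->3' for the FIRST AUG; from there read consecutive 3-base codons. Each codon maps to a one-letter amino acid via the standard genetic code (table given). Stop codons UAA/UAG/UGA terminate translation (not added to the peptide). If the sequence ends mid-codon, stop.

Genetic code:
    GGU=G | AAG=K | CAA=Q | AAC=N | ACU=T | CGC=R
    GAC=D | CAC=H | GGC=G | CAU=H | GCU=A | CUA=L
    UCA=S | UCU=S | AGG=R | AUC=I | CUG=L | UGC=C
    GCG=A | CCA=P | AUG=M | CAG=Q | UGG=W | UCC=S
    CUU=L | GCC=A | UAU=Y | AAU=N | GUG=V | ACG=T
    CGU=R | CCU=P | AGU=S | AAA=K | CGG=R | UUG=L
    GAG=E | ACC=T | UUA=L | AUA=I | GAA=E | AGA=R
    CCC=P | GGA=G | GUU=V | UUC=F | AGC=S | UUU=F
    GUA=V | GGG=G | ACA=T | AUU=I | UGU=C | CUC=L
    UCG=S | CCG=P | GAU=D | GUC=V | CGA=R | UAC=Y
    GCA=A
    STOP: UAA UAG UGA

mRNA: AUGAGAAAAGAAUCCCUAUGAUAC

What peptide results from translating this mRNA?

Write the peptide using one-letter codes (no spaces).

start AUG at pos 0
pos 0: AUG -> M; peptide=M
pos 3: AGA -> R; peptide=MR
pos 6: AAA -> K; peptide=MRK
pos 9: GAA -> E; peptide=MRKE
pos 12: UCC -> S; peptide=MRKES
pos 15: CUA -> L; peptide=MRKESL
pos 18: UGA -> STOP

Answer: MRKESL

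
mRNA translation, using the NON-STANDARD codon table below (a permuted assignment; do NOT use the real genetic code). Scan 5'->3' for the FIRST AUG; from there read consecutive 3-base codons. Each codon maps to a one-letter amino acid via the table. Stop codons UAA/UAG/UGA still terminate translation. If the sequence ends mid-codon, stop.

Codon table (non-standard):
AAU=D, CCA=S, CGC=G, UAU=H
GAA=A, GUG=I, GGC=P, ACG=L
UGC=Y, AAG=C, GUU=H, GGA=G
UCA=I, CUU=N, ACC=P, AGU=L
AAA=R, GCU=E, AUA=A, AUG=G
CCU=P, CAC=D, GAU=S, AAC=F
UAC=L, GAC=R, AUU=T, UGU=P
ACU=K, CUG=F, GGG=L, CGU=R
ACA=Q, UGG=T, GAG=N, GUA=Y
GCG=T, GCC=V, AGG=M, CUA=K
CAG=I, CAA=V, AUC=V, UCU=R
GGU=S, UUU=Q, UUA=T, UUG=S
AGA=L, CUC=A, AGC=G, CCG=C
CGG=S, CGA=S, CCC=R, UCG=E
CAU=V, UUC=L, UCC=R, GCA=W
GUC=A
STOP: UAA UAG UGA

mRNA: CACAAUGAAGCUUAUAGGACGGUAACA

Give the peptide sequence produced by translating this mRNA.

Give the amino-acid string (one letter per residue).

Answer: GCNAGS

Derivation:
start AUG at pos 4
pos 4: AUG -> G; peptide=G
pos 7: AAG -> C; peptide=GC
pos 10: CUU -> N; peptide=GCN
pos 13: AUA -> A; peptide=GCNA
pos 16: GGA -> G; peptide=GCNAG
pos 19: CGG -> S; peptide=GCNAGS
pos 22: UAA -> STOP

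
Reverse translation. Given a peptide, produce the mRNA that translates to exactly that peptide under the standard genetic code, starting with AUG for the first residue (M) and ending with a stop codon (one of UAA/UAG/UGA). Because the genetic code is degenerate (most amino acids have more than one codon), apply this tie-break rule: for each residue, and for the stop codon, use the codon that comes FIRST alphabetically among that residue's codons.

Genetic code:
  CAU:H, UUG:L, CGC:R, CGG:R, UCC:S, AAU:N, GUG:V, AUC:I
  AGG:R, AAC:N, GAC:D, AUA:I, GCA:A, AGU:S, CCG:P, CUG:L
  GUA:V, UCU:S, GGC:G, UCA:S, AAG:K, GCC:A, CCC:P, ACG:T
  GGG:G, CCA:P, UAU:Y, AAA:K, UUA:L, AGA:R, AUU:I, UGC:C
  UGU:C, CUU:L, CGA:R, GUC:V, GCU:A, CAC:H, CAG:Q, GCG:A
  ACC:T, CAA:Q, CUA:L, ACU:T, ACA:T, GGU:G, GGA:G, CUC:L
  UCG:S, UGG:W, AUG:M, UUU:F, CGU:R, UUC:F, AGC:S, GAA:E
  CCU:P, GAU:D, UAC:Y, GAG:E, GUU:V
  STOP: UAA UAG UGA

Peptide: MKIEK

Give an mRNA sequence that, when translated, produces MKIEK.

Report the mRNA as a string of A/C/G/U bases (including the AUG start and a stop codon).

Answer: mRNA: AUGAAAAUAGAAAAAUAA

Derivation:
residue 1: M -> AUG (start codon)
residue 2: K codons sorted = AAA,AAG -> pick first = AAA
residue 3: I codons sorted = AUA,AUC,AUU -> pick first = AUA
residue 4: E codons sorted = GAA,GAG -> pick first = GAA
residue 5: K codons sorted = AAA,AAG -> pick first = AAA
terminator: stop codons sorted = UAA,UAG,UGA -> pick first = UAA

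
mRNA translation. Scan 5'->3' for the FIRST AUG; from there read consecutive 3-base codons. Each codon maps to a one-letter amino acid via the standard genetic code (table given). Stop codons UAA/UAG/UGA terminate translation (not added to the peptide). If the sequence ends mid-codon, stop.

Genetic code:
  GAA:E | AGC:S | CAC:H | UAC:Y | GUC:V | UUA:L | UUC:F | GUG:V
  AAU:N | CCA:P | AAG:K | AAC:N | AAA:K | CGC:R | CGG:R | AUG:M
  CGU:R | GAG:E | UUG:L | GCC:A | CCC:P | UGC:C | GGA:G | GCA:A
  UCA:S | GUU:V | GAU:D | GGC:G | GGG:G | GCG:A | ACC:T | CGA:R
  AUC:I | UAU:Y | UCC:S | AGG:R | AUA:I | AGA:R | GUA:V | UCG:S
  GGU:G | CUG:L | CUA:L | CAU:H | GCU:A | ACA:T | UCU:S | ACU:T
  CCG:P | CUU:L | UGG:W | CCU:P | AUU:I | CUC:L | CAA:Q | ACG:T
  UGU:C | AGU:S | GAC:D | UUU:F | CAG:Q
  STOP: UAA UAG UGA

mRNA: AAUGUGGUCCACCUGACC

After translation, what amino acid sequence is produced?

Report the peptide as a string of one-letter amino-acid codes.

Answer: MWST

Derivation:
start AUG at pos 1
pos 1: AUG -> M; peptide=M
pos 4: UGG -> W; peptide=MW
pos 7: UCC -> S; peptide=MWS
pos 10: ACC -> T; peptide=MWST
pos 13: UGA -> STOP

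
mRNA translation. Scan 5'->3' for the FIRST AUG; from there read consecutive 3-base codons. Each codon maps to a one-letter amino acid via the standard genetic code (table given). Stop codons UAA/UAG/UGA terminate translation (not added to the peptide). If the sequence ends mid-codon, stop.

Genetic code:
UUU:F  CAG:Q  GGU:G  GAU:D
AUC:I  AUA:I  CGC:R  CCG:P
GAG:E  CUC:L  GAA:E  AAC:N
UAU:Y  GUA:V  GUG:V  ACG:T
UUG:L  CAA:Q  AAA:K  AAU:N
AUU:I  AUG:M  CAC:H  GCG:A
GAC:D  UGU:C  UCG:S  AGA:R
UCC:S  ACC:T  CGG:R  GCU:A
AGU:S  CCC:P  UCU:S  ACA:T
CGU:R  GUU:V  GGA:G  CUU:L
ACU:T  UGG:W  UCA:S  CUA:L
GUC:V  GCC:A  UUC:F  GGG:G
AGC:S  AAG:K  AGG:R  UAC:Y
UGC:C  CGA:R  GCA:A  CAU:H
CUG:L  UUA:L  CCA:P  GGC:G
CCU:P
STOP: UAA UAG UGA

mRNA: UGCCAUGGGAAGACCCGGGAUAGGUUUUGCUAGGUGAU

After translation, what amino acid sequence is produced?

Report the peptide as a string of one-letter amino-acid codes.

start AUG at pos 4
pos 4: AUG -> M; peptide=M
pos 7: GGA -> G; peptide=MG
pos 10: AGA -> R; peptide=MGR
pos 13: CCC -> P; peptide=MGRP
pos 16: GGG -> G; peptide=MGRPG
pos 19: AUA -> I; peptide=MGRPGI
pos 22: GGU -> G; peptide=MGRPGIG
pos 25: UUU -> F; peptide=MGRPGIGF
pos 28: GCU -> A; peptide=MGRPGIGFA
pos 31: AGG -> R; peptide=MGRPGIGFAR
pos 34: UGA -> STOP

Answer: MGRPGIGFAR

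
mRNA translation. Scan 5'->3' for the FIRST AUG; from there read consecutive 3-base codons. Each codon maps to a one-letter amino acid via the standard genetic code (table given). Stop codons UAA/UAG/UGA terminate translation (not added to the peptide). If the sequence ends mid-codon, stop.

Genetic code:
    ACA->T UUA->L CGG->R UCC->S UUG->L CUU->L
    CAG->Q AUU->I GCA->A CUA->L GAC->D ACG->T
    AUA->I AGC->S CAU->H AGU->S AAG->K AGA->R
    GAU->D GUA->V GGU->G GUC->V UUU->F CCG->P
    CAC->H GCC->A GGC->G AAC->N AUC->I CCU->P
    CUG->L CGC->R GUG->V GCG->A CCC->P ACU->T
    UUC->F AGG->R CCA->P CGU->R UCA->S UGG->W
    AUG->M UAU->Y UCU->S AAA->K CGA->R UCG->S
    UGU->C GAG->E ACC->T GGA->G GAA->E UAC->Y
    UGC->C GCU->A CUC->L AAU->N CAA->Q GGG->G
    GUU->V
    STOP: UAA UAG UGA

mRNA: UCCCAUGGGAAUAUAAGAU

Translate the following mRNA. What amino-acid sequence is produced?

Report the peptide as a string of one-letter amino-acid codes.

start AUG at pos 4
pos 4: AUG -> M; peptide=M
pos 7: GGA -> G; peptide=MG
pos 10: AUA -> I; peptide=MGI
pos 13: UAA -> STOP

Answer: MGI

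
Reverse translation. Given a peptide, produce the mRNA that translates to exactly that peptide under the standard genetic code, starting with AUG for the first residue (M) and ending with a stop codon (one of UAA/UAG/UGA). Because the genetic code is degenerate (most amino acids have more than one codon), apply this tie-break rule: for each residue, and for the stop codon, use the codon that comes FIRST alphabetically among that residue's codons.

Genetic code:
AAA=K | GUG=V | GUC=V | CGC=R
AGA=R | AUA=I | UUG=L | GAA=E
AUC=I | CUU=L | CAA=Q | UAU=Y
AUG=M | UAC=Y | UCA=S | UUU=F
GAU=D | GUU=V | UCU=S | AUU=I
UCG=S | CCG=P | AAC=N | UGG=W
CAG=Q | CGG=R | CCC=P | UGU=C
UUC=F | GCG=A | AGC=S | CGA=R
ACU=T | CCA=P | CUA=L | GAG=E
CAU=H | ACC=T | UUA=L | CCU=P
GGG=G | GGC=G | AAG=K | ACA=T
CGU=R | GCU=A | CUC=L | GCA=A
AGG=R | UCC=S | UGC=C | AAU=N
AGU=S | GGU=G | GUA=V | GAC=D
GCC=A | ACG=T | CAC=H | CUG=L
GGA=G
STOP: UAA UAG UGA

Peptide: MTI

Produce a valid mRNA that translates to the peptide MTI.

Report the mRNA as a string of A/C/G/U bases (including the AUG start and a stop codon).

Answer: mRNA: AUGACAAUAUAA

Derivation:
residue 1: M -> AUG (start codon)
residue 2: T codons sorted = ACA,ACC,ACG,ACU -> pick first = ACA
residue 3: I codons sorted = AUA,AUC,AUU -> pick first = AUA
terminator: stop codons sorted = UAA,UAG,UGA -> pick first = UAA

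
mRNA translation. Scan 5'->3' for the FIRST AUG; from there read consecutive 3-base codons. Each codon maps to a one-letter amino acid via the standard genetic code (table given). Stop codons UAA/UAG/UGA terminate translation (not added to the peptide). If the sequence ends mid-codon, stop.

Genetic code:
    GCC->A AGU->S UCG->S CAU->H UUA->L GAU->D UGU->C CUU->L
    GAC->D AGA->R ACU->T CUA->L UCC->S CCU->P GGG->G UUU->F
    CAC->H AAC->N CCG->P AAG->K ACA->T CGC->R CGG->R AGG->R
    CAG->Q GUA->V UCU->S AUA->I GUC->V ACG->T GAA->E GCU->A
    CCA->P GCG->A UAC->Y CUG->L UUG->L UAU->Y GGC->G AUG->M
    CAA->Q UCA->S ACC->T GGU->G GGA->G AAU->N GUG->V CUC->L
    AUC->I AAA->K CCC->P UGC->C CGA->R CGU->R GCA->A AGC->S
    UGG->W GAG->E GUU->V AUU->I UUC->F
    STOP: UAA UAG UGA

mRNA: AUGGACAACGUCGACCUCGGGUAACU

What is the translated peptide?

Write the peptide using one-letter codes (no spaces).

Answer: MDNVDLG

Derivation:
start AUG at pos 0
pos 0: AUG -> M; peptide=M
pos 3: GAC -> D; peptide=MD
pos 6: AAC -> N; peptide=MDN
pos 9: GUC -> V; peptide=MDNV
pos 12: GAC -> D; peptide=MDNVD
pos 15: CUC -> L; peptide=MDNVDL
pos 18: GGG -> G; peptide=MDNVDLG
pos 21: UAA -> STOP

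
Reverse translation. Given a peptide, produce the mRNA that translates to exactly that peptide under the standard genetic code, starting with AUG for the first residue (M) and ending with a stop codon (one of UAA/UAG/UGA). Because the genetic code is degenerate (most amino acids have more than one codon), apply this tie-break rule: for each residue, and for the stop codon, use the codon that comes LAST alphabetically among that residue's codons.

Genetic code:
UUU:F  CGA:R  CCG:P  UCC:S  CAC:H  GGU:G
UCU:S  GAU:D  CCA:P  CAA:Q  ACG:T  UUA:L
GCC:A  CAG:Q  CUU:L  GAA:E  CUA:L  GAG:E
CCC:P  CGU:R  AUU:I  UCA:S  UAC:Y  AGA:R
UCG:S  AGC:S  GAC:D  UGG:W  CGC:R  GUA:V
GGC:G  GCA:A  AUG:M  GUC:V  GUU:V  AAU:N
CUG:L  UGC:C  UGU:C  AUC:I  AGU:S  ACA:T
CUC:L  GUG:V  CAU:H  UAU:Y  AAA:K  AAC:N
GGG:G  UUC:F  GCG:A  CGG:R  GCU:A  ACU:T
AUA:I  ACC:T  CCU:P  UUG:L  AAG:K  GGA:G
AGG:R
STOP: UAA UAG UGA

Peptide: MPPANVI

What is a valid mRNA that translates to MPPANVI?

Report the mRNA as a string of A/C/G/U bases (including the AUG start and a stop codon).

Answer: mRNA: AUGCCUCCUGCUAAUGUUAUUUGA

Derivation:
residue 1: M -> AUG (start codon)
residue 2: P codons sorted = CCA,CCC,CCG,CCU -> pick last = CCU
residue 3: P codons sorted = CCA,CCC,CCG,CCU -> pick last = CCU
residue 4: A codons sorted = GCA,GCC,GCG,GCU -> pick last = GCU
residue 5: N codons sorted = AAC,AAU -> pick last = AAU
residue 6: V codons sorted = GUA,GUC,GUG,GUU -> pick last = GUU
residue 7: I codons sorted = AUA,AUC,AUU -> pick last = AUU
terminator: stop codons sorted = UAA,UAG,UGA -> pick last = UGA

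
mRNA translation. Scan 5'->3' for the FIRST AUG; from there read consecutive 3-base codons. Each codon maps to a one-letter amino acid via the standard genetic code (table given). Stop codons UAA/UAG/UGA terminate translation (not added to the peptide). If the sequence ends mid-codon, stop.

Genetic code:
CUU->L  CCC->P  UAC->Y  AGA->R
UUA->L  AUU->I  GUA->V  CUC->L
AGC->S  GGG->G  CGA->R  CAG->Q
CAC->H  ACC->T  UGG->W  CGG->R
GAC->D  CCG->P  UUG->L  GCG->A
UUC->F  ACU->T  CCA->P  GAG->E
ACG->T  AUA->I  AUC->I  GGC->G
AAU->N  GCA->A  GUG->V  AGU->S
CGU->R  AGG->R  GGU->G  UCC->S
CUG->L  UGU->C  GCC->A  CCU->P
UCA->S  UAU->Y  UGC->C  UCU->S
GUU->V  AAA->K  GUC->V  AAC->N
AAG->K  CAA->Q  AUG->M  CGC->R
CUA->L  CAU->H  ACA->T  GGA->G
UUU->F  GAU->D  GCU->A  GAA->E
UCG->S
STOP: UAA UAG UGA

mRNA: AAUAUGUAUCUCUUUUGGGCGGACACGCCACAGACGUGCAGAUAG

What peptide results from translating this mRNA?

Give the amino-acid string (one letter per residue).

Answer: MYLFWADTPQTCR

Derivation:
start AUG at pos 3
pos 3: AUG -> M; peptide=M
pos 6: UAU -> Y; peptide=MY
pos 9: CUC -> L; peptide=MYL
pos 12: UUU -> F; peptide=MYLF
pos 15: UGG -> W; peptide=MYLFW
pos 18: GCG -> A; peptide=MYLFWA
pos 21: GAC -> D; peptide=MYLFWAD
pos 24: ACG -> T; peptide=MYLFWADT
pos 27: CCA -> P; peptide=MYLFWADTP
pos 30: CAG -> Q; peptide=MYLFWADTPQ
pos 33: ACG -> T; peptide=MYLFWADTPQT
pos 36: UGC -> C; peptide=MYLFWADTPQTC
pos 39: AGA -> R; peptide=MYLFWADTPQTCR
pos 42: UAG -> STOP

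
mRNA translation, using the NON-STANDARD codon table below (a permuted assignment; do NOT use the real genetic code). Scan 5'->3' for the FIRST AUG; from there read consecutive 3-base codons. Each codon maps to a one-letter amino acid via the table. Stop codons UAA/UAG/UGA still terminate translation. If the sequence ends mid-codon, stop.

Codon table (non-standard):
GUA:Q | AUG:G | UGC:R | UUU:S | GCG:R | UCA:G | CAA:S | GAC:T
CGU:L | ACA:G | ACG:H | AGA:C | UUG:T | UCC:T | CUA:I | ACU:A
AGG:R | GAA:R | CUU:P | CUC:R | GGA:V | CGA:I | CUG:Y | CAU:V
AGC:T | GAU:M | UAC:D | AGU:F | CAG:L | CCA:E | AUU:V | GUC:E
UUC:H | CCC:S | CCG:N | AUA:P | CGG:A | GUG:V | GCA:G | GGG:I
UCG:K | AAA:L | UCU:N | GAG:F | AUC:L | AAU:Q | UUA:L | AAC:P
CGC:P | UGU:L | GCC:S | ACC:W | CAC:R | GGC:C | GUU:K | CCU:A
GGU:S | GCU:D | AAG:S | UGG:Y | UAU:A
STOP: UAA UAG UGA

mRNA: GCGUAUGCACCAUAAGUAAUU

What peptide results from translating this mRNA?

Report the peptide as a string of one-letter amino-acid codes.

Answer: GRVS

Derivation:
start AUG at pos 4
pos 4: AUG -> G; peptide=G
pos 7: CAC -> R; peptide=GR
pos 10: CAU -> V; peptide=GRV
pos 13: AAG -> S; peptide=GRVS
pos 16: UAA -> STOP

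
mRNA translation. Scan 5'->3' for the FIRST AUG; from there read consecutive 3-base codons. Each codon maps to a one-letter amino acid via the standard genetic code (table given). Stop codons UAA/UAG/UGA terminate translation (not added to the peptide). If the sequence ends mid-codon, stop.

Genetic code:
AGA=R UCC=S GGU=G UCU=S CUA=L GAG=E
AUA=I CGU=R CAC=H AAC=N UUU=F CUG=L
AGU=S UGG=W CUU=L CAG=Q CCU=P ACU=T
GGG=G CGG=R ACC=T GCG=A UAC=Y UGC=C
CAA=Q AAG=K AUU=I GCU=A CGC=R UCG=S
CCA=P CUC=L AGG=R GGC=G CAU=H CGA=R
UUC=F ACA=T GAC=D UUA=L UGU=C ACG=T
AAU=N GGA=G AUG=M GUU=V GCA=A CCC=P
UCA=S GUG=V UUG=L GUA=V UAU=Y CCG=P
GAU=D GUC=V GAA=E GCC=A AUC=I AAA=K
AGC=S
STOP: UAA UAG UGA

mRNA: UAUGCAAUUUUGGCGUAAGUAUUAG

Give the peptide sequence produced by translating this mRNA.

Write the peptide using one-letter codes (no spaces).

Answer: MQFWRKY

Derivation:
start AUG at pos 1
pos 1: AUG -> M; peptide=M
pos 4: CAA -> Q; peptide=MQ
pos 7: UUU -> F; peptide=MQF
pos 10: UGG -> W; peptide=MQFW
pos 13: CGU -> R; peptide=MQFWR
pos 16: AAG -> K; peptide=MQFWRK
pos 19: UAU -> Y; peptide=MQFWRKY
pos 22: UAG -> STOP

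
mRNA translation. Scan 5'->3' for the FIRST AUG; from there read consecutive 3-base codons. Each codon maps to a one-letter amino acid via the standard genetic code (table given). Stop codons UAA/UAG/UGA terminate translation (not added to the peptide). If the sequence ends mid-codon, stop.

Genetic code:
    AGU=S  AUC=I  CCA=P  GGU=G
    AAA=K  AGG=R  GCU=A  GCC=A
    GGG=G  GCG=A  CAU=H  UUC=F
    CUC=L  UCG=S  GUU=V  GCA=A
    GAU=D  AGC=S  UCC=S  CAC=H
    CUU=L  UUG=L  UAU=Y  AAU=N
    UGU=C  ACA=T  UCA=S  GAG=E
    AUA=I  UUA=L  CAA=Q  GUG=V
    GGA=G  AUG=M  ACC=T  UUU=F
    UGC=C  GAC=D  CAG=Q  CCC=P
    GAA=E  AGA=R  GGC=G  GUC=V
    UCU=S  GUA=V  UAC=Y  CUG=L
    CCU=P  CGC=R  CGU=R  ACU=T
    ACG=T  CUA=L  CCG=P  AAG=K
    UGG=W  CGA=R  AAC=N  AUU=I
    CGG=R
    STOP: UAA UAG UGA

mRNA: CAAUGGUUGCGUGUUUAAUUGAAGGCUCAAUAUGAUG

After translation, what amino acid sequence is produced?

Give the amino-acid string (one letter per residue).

start AUG at pos 2
pos 2: AUG -> M; peptide=M
pos 5: GUU -> V; peptide=MV
pos 8: GCG -> A; peptide=MVA
pos 11: UGU -> C; peptide=MVAC
pos 14: UUA -> L; peptide=MVACL
pos 17: AUU -> I; peptide=MVACLI
pos 20: GAA -> E; peptide=MVACLIE
pos 23: GGC -> G; peptide=MVACLIEG
pos 26: UCA -> S; peptide=MVACLIEGS
pos 29: AUA -> I; peptide=MVACLIEGSI
pos 32: UGA -> STOP

Answer: MVACLIEGSI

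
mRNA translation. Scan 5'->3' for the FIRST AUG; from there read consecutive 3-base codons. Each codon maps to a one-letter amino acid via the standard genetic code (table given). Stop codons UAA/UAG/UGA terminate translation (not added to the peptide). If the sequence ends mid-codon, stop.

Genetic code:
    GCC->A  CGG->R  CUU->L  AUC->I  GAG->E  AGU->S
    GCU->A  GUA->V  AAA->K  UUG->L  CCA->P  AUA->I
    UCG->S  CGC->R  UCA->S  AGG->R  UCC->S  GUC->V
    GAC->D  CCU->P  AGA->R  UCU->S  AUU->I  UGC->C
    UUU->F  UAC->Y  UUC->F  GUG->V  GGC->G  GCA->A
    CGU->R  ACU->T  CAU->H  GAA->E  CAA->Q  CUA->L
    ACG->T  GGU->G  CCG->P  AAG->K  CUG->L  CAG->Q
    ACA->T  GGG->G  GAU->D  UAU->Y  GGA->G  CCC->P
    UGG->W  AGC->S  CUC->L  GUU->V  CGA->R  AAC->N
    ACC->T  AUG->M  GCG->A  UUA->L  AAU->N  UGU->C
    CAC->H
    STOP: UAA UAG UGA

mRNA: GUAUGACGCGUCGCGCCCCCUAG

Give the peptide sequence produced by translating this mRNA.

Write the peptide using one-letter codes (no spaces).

start AUG at pos 2
pos 2: AUG -> M; peptide=M
pos 5: ACG -> T; peptide=MT
pos 8: CGU -> R; peptide=MTR
pos 11: CGC -> R; peptide=MTRR
pos 14: GCC -> A; peptide=MTRRA
pos 17: CCC -> P; peptide=MTRRAP
pos 20: UAG -> STOP

Answer: MTRRAP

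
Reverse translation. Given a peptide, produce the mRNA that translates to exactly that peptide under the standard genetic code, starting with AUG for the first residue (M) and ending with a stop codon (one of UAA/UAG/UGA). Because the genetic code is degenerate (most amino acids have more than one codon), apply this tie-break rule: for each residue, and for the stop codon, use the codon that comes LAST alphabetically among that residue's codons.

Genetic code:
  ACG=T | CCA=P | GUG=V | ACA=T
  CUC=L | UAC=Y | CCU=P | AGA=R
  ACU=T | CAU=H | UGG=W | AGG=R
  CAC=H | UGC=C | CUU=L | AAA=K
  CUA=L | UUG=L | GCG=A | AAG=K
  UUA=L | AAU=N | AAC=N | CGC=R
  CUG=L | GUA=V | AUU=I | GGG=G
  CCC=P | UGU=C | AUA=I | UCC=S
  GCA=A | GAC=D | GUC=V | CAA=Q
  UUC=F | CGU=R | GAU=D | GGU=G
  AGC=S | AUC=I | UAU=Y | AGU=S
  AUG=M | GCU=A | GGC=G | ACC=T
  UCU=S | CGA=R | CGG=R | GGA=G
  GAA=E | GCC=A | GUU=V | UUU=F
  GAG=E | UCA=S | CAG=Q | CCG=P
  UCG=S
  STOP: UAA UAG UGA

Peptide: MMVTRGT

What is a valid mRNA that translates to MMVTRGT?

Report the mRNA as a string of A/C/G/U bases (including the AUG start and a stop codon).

Answer: mRNA: AUGAUGGUUACUCGUGGUACUUGA

Derivation:
residue 1: M -> AUG (start codon)
residue 2: M -> AUG (only codon)
residue 3: V codons sorted = GUA,GUC,GUG,GUU -> pick last = GUU
residue 4: T codons sorted = ACA,ACC,ACG,ACU -> pick last = ACU
residue 5: R codons sorted = AGA,AGG,CGA,CGC,CGG,CGU -> pick last = CGU
residue 6: G codons sorted = GGA,GGC,GGG,GGU -> pick last = GGU
residue 7: T codons sorted = ACA,ACC,ACG,ACU -> pick last = ACU
terminator: stop codons sorted = UAA,UAG,UGA -> pick last = UGA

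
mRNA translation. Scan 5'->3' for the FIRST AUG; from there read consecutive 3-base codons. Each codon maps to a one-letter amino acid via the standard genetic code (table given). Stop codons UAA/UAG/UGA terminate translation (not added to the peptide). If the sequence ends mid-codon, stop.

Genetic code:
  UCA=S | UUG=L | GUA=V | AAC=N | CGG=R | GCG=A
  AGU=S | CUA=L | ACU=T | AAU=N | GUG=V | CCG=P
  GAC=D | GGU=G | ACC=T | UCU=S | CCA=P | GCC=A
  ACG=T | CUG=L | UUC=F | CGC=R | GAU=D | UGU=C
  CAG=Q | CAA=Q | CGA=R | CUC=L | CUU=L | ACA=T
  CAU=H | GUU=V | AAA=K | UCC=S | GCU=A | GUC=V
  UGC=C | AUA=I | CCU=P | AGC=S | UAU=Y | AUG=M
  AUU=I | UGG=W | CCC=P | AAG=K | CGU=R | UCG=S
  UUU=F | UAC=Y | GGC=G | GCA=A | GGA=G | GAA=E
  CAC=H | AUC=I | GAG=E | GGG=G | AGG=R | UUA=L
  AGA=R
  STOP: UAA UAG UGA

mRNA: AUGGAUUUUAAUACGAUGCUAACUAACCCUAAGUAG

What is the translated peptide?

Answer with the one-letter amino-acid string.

Answer: MDFNTMLTNPK

Derivation:
start AUG at pos 0
pos 0: AUG -> M; peptide=M
pos 3: GAU -> D; peptide=MD
pos 6: UUU -> F; peptide=MDF
pos 9: AAU -> N; peptide=MDFN
pos 12: ACG -> T; peptide=MDFNT
pos 15: AUG -> M; peptide=MDFNTM
pos 18: CUA -> L; peptide=MDFNTML
pos 21: ACU -> T; peptide=MDFNTMLT
pos 24: AAC -> N; peptide=MDFNTMLTN
pos 27: CCU -> P; peptide=MDFNTMLTNP
pos 30: AAG -> K; peptide=MDFNTMLTNPK
pos 33: UAG -> STOP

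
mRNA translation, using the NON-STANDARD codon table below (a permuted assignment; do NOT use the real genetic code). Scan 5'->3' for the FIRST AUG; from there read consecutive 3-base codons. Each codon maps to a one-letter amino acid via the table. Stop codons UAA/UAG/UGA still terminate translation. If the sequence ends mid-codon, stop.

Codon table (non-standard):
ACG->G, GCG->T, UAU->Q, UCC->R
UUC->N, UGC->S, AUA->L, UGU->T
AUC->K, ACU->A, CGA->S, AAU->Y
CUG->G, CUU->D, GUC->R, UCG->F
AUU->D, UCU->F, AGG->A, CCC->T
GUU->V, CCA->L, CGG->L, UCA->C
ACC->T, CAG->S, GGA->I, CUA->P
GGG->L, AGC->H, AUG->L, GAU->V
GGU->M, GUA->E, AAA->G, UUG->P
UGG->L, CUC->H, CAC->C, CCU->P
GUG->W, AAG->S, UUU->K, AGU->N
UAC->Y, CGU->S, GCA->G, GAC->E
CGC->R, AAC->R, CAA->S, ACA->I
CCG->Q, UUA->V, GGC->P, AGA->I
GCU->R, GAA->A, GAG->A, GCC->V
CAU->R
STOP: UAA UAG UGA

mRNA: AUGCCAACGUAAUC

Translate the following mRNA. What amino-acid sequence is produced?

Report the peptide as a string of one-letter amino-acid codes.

start AUG at pos 0
pos 0: AUG -> L; peptide=L
pos 3: CCA -> L; peptide=LL
pos 6: ACG -> G; peptide=LLG
pos 9: UAA -> STOP

Answer: LLG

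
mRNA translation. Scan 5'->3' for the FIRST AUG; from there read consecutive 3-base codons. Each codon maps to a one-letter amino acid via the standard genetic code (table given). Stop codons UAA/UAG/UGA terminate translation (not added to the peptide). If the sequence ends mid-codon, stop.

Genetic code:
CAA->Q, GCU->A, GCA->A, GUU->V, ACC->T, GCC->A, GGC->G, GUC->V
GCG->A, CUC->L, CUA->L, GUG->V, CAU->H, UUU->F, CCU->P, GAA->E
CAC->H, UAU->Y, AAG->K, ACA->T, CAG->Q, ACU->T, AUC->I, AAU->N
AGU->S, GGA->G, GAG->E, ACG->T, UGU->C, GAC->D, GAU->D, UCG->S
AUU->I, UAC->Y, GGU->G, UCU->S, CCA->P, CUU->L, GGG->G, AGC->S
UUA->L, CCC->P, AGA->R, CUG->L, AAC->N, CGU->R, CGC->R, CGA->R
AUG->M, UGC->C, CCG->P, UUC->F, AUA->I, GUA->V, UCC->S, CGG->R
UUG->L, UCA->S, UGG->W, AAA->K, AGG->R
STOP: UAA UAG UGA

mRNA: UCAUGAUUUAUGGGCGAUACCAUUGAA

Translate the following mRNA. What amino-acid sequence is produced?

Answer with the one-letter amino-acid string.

start AUG at pos 2
pos 2: AUG -> M; peptide=M
pos 5: AUU -> I; peptide=MI
pos 8: UAU -> Y; peptide=MIY
pos 11: GGG -> G; peptide=MIYG
pos 14: CGA -> R; peptide=MIYGR
pos 17: UAC -> Y; peptide=MIYGRY
pos 20: CAU -> H; peptide=MIYGRYH
pos 23: UGA -> STOP

Answer: MIYGRYH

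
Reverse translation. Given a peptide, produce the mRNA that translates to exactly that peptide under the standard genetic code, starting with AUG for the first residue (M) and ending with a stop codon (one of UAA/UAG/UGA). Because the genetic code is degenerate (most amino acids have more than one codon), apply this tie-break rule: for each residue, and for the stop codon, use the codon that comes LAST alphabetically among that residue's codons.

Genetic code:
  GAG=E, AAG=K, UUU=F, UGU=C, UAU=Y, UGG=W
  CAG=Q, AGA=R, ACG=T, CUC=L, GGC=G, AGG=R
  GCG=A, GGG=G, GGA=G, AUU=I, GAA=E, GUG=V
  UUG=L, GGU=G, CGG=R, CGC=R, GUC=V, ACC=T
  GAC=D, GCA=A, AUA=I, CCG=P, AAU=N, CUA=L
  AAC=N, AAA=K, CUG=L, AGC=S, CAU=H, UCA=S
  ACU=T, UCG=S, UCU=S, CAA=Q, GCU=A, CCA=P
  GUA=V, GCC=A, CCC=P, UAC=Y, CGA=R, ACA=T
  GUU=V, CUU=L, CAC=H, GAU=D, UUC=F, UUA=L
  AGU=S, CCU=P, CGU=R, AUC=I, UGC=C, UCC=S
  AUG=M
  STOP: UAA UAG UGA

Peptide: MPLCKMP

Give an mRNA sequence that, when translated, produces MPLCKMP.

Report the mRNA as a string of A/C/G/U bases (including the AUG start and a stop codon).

Answer: mRNA: AUGCCUUUGUGUAAGAUGCCUUGA

Derivation:
residue 1: M -> AUG (start codon)
residue 2: P codons sorted = CCA,CCC,CCG,CCU -> pick last = CCU
residue 3: L codons sorted = CUA,CUC,CUG,CUU,UUA,UUG -> pick last = UUG
residue 4: C codons sorted = UGC,UGU -> pick last = UGU
residue 5: K codons sorted = AAA,AAG -> pick last = AAG
residue 6: M -> AUG (only codon)
residue 7: P codons sorted = CCA,CCC,CCG,CCU -> pick last = CCU
terminator: stop codons sorted = UAA,UAG,UGA -> pick last = UGA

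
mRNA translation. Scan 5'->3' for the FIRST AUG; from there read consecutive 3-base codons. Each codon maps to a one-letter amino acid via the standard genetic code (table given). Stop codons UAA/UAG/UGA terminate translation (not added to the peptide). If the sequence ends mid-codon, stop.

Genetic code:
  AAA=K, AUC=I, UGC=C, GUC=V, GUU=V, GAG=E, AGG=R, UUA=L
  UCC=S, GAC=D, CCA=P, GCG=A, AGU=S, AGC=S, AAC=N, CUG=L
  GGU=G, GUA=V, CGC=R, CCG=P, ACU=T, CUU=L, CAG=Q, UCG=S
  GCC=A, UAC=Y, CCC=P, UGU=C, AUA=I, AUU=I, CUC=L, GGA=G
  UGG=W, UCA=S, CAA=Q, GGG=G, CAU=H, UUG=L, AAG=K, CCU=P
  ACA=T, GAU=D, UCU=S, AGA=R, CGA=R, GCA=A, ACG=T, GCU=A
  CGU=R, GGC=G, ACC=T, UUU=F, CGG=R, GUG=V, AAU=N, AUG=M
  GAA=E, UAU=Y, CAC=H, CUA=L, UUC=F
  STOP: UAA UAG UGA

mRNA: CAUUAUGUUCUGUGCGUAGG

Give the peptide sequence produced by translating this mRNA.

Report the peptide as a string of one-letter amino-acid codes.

start AUG at pos 4
pos 4: AUG -> M; peptide=M
pos 7: UUC -> F; peptide=MF
pos 10: UGU -> C; peptide=MFC
pos 13: GCG -> A; peptide=MFCA
pos 16: UAG -> STOP

Answer: MFCA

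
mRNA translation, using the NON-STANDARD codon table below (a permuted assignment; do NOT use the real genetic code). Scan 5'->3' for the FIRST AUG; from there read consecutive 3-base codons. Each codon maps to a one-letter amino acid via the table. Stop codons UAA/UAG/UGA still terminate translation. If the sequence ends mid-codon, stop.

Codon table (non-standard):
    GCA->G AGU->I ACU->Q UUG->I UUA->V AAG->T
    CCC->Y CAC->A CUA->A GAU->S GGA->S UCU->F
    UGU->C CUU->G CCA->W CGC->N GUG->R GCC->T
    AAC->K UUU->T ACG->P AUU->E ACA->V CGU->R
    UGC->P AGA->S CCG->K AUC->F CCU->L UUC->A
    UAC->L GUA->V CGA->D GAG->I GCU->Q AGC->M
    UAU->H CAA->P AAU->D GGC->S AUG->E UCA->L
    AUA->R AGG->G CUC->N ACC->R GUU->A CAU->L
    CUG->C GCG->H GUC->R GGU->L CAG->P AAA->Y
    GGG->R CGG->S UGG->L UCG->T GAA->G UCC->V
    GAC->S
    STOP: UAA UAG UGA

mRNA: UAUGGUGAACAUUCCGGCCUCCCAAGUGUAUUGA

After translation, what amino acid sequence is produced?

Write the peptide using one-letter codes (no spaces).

Answer: ERKEKTVPRH

Derivation:
start AUG at pos 1
pos 1: AUG -> E; peptide=E
pos 4: GUG -> R; peptide=ER
pos 7: AAC -> K; peptide=ERK
pos 10: AUU -> E; peptide=ERKE
pos 13: CCG -> K; peptide=ERKEK
pos 16: GCC -> T; peptide=ERKEKT
pos 19: UCC -> V; peptide=ERKEKTV
pos 22: CAA -> P; peptide=ERKEKTVP
pos 25: GUG -> R; peptide=ERKEKTVPR
pos 28: UAU -> H; peptide=ERKEKTVPRH
pos 31: UGA -> STOP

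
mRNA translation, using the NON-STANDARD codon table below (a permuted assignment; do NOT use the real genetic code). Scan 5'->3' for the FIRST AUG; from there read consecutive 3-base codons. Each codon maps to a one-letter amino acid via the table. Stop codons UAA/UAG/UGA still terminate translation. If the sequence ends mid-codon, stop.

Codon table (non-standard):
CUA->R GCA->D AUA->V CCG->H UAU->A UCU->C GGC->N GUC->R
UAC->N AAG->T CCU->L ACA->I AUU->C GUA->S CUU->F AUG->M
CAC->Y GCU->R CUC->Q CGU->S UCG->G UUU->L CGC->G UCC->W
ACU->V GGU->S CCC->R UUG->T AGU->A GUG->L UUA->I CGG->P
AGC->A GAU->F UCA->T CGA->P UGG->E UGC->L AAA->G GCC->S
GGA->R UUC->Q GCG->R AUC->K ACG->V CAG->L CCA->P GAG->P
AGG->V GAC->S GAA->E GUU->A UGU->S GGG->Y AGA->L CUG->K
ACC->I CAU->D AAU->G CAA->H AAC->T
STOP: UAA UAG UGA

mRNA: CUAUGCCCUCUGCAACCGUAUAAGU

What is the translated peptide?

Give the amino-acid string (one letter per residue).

start AUG at pos 2
pos 2: AUG -> M; peptide=M
pos 5: CCC -> R; peptide=MR
pos 8: UCU -> C; peptide=MRC
pos 11: GCA -> D; peptide=MRCD
pos 14: ACC -> I; peptide=MRCDI
pos 17: GUA -> S; peptide=MRCDIS
pos 20: UAA -> STOP

Answer: MRCDIS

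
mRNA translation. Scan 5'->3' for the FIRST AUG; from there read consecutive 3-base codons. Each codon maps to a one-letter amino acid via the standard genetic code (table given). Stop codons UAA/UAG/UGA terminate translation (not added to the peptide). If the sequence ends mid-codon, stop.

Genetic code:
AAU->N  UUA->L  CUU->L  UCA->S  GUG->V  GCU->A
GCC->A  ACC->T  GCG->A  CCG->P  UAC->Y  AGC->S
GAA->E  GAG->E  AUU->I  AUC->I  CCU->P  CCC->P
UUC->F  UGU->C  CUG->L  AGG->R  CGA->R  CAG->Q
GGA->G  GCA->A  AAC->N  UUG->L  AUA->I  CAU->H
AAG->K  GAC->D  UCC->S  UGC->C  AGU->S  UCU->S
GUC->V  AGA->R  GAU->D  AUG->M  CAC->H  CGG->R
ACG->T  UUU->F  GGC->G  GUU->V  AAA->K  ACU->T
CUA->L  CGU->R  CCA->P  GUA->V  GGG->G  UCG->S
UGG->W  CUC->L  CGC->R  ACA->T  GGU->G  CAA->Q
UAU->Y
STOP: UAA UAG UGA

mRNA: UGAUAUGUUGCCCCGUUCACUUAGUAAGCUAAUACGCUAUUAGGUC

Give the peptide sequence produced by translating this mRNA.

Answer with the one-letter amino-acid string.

start AUG at pos 4
pos 4: AUG -> M; peptide=M
pos 7: UUG -> L; peptide=ML
pos 10: CCC -> P; peptide=MLP
pos 13: CGU -> R; peptide=MLPR
pos 16: UCA -> S; peptide=MLPRS
pos 19: CUU -> L; peptide=MLPRSL
pos 22: AGU -> S; peptide=MLPRSLS
pos 25: AAG -> K; peptide=MLPRSLSK
pos 28: CUA -> L; peptide=MLPRSLSKL
pos 31: AUA -> I; peptide=MLPRSLSKLI
pos 34: CGC -> R; peptide=MLPRSLSKLIR
pos 37: UAU -> Y; peptide=MLPRSLSKLIRY
pos 40: UAG -> STOP

Answer: MLPRSLSKLIRY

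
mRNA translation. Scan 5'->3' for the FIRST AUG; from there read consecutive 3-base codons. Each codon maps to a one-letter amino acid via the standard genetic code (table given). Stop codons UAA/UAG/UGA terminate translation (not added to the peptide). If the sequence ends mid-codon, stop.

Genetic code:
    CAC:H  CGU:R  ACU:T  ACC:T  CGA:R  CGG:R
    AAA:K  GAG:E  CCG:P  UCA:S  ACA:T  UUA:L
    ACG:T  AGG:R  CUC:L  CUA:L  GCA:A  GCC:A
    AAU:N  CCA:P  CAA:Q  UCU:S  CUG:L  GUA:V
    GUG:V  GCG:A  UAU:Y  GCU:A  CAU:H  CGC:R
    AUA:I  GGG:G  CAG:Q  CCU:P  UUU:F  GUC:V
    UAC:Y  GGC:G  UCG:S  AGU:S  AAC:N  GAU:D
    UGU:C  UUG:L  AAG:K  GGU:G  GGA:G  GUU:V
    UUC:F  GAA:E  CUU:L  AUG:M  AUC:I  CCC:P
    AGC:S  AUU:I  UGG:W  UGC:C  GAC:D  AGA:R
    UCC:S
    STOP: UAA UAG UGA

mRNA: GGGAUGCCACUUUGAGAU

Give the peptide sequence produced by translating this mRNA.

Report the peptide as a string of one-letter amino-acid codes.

start AUG at pos 3
pos 3: AUG -> M; peptide=M
pos 6: CCA -> P; peptide=MP
pos 9: CUU -> L; peptide=MPL
pos 12: UGA -> STOP

Answer: MPL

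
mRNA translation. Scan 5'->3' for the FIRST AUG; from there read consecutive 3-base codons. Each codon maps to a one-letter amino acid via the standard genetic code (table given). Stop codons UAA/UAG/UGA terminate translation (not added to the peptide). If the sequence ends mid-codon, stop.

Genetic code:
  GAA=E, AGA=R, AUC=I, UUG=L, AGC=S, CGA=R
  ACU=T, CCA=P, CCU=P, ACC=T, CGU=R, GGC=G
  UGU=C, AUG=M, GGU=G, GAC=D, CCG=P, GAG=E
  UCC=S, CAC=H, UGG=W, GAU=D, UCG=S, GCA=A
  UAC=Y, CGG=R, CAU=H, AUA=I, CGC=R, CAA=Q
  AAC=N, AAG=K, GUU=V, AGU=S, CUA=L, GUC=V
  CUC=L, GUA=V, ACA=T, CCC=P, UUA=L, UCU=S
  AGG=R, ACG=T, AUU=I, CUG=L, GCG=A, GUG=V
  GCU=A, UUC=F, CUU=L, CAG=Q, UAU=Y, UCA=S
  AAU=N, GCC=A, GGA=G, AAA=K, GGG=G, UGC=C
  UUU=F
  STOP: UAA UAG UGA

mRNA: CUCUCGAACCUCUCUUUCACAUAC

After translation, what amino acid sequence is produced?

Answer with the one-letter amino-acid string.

no AUG start codon found

Answer: (empty: no AUG start codon)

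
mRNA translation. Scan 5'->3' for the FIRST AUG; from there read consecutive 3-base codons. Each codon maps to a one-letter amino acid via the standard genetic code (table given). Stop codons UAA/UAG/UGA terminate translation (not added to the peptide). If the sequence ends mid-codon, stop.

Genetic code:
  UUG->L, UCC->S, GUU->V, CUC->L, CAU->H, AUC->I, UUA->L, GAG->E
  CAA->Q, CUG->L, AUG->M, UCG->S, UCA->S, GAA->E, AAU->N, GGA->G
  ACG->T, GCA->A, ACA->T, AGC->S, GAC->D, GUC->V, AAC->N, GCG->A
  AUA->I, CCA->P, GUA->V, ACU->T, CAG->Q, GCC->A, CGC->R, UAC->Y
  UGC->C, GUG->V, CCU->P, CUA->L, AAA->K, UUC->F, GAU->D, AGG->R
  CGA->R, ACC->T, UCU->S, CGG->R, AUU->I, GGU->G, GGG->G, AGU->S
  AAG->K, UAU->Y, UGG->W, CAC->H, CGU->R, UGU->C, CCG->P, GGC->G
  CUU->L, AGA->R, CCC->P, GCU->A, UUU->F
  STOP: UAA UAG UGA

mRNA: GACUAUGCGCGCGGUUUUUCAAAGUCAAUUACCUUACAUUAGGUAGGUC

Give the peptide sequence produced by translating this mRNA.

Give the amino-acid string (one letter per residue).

start AUG at pos 4
pos 4: AUG -> M; peptide=M
pos 7: CGC -> R; peptide=MR
pos 10: GCG -> A; peptide=MRA
pos 13: GUU -> V; peptide=MRAV
pos 16: UUU -> F; peptide=MRAVF
pos 19: CAA -> Q; peptide=MRAVFQ
pos 22: AGU -> S; peptide=MRAVFQS
pos 25: CAA -> Q; peptide=MRAVFQSQ
pos 28: UUA -> L; peptide=MRAVFQSQL
pos 31: CCU -> P; peptide=MRAVFQSQLP
pos 34: UAC -> Y; peptide=MRAVFQSQLPY
pos 37: AUU -> I; peptide=MRAVFQSQLPYI
pos 40: AGG -> R; peptide=MRAVFQSQLPYIR
pos 43: UAG -> STOP

Answer: MRAVFQSQLPYIR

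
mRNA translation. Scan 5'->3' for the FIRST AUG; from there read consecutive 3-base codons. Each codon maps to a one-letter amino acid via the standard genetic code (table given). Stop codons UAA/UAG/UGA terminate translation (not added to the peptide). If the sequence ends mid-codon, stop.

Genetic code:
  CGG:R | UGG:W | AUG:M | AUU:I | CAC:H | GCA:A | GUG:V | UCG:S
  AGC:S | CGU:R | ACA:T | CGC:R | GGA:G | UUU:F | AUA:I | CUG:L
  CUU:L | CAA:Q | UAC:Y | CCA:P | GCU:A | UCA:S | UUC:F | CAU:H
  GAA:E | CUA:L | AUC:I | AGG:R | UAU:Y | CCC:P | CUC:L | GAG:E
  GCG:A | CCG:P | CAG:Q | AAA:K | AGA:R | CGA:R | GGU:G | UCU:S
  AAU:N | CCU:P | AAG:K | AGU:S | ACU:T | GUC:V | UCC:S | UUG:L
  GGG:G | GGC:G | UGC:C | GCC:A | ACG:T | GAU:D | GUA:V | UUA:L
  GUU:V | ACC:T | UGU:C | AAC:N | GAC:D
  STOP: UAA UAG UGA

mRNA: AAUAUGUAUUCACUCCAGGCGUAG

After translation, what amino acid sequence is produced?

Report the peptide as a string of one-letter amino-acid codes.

start AUG at pos 3
pos 3: AUG -> M; peptide=M
pos 6: UAU -> Y; peptide=MY
pos 9: UCA -> S; peptide=MYS
pos 12: CUC -> L; peptide=MYSL
pos 15: CAG -> Q; peptide=MYSLQ
pos 18: GCG -> A; peptide=MYSLQA
pos 21: UAG -> STOP

Answer: MYSLQA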